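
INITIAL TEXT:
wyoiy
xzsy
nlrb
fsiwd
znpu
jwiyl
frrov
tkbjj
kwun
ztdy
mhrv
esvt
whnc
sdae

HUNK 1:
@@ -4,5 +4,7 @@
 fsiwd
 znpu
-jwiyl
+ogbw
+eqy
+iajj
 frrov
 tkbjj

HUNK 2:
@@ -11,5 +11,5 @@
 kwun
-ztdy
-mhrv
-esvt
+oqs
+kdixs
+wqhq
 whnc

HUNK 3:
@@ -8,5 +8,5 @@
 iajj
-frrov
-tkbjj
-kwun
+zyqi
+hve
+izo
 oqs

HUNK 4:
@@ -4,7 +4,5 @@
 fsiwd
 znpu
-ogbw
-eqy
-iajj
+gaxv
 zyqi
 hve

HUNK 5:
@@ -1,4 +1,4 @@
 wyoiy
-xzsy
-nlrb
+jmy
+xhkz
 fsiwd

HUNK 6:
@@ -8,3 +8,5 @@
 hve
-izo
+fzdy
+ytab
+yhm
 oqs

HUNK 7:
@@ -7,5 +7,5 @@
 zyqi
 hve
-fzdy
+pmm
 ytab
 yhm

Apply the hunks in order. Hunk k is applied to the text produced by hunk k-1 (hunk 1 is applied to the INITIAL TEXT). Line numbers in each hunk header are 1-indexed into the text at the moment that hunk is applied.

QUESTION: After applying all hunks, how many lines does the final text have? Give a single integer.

Hunk 1: at line 4 remove [jwiyl] add [ogbw,eqy,iajj] -> 16 lines: wyoiy xzsy nlrb fsiwd znpu ogbw eqy iajj frrov tkbjj kwun ztdy mhrv esvt whnc sdae
Hunk 2: at line 11 remove [ztdy,mhrv,esvt] add [oqs,kdixs,wqhq] -> 16 lines: wyoiy xzsy nlrb fsiwd znpu ogbw eqy iajj frrov tkbjj kwun oqs kdixs wqhq whnc sdae
Hunk 3: at line 8 remove [frrov,tkbjj,kwun] add [zyqi,hve,izo] -> 16 lines: wyoiy xzsy nlrb fsiwd znpu ogbw eqy iajj zyqi hve izo oqs kdixs wqhq whnc sdae
Hunk 4: at line 4 remove [ogbw,eqy,iajj] add [gaxv] -> 14 lines: wyoiy xzsy nlrb fsiwd znpu gaxv zyqi hve izo oqs kdixs wqhq whnc sdae
Hunk 5: at line 1 remove [xzsy,nlrb] add [jmy,xhkz] -> 14 lines: wyoiy jmy xhkz fsiwd znpu gaxv zyqi hve izo oqs kdixs wqhq whnc sdae
Hunk 6: at line 8 remove [izo] add [fzdy,ytab,yhm] -> 16 lines: wyoiy jmy xhkz fsiwd znpu gaxv zyqi hve fzdy ytab yhm oqs kdixs wqhq whnc sdae
Hunk 7: at line 7 remove [fzdy] add [pmm] -> 16 lines: wyoiy jmy xhkz fsiwd znpu gaxv zyqi hve pmm ytab yhm oqs kdixs wqhq whnc sdae
Final line count: 16

Answer: 16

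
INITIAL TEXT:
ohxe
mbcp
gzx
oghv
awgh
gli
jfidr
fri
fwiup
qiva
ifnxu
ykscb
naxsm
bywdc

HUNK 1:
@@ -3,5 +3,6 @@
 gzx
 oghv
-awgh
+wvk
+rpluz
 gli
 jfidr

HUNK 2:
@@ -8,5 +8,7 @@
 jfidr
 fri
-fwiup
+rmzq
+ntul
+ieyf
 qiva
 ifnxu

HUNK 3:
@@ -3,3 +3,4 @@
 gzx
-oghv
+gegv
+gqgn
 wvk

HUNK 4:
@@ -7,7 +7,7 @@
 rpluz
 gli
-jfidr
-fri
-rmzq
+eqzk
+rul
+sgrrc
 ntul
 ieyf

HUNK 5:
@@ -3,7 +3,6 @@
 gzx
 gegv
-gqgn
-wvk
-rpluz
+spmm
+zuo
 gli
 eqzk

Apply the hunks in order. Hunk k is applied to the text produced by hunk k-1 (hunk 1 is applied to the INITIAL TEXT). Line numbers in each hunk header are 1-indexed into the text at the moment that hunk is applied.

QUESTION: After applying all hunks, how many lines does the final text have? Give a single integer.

Answer: 17

Derivation:
Hunk 1: at line 3 remove [awgh] add [wvk,rpluz] -> 15 lines: ohxe mbcp gzx oghv wvk rpluz gli jfidr fri fwiup qiva ifnxu ykscb naxsm bywdc
Hunk 2: at line 8 remove [fwiup] add [rmzq,ntul,ieyf] -> 17 lines: ohxe mbcp gzx oghv wvk rpluz gli jfidr fri rmzq ntul ieyf qiva ifnxu ykscb naxsm bywdc
Hunk 3: at line 3 remove [oghv] add [gegv,gqgn] -> 18 lines: ohxe mbcp gzx gegv gqgn wvk rpluz gli jfidr fri rmzq ntul ieyf qiva ifnxu ykscb naxsm bywdc
Hunk 4: at line 7 remove [jfidr,fri,rmzq] add [eqzk,rul,sgrrc] -> 18 lines: ohxe mbcp gzx gegv gqgn wvk rpluz gli eqzk rul sgrrc ntul ieyf qiva ifnxu ykscb naxsm bywdc
Hunk 5: at line 3 remove [gqgn,wvk,rpluz] add [spmm,zuo] -> 17 lines: ohxe mbcp gzx gegv spmm zuo gli eqzk rul sgrrc ntul ieyf qiva ifnxu ykscb naxsm bywdc
Final line count: 17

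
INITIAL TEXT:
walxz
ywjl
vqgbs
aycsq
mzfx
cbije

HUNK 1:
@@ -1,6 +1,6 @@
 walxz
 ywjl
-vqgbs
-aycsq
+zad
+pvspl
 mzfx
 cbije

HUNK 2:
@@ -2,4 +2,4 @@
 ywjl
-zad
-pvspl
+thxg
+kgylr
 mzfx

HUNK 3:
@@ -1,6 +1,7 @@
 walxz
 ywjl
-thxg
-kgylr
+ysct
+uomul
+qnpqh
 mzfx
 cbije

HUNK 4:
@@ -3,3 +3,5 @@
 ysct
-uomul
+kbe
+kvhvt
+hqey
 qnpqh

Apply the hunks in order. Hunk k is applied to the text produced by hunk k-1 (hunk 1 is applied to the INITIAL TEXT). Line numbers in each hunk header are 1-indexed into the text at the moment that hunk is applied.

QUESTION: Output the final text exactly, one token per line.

Answer: walxz
ywjl
ysct
kbe
kvhvt
hqey
qnpqh
mzfx
cbije

Derivation:
Hunk 1: at line 1 remove [vqgbs,aycsq] add [zad,pvspl] -> 6 lines: walxz ywjl zad pvspl mzfx cbije
Hunk 2: at line 2 remove [zad,pvspl] add [thxg,kgylr] -> 6 lines: walxz ywjl thxg kgylr mzfx cbije
Hunk 3: at line 1 remove [thxg,kgylr] add [ysct,uomul,qnpqh] -> 7 lines: walxz ywjl ysct uomul qnpqh mzfx cbije
Hunk 4: at line 3 remove [uomul] add [kbe,kvhvt,hqey] -> 9 lines: walxz ywjl ysct kbe kvhvt hqey qnpqh mzfx cbije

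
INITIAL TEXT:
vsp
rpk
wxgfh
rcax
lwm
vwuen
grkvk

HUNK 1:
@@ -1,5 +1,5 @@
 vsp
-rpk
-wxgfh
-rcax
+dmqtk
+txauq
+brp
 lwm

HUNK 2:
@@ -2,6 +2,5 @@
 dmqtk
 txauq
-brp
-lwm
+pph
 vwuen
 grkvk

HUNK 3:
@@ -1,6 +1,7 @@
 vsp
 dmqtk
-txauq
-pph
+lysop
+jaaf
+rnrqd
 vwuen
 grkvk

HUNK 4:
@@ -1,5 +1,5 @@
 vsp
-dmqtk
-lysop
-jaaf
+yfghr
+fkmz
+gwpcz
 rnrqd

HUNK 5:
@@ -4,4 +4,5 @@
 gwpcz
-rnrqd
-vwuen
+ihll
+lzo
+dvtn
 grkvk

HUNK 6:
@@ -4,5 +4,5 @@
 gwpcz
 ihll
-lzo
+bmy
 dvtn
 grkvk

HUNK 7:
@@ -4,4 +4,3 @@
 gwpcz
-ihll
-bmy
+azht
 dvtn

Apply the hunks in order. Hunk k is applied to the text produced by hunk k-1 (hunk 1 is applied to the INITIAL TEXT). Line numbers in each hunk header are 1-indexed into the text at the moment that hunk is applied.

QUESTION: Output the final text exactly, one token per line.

Hunk 1: at line 1 remove [rpk,wxgfh,rcax] add [dmqtk,txauq,brp] -> 7 lines: vsp dmqtk txauq brp lwm vwuen grkvk
Hunk 2: at line 2 remove [brp,lwm] add [pph] -> 6 lines: vsp dmqtk txauq pph vwuen grkvk
Hunk 3: at line 1 remove [txauq,pph] add [lysop,jaaf,rnrqd] -> 7 lines: vsp dmqtk lysop jaaf rnrqd vwuen grkvk
Hunk 4: at line 1 remove [dmqtk,lysop,jaaf] add [yfghr,fkmz,gwpcz] -> 7 lines: vsp yfghr fkmz gwpcz rnrqd vwuen grkvk
Hunk 5: at line 4 remove [rnrqd,vwuen] add [ihll,lzo,dvtn] -> 8 lines: vsp yfghr fkmz gwpcz ihll lzo dvtn grkvk
Hunk 6: at line 4 remove [lzo] add [bmy] -> 8 lines: vsp yfghr fkmz gwpcz ihll bmy dvtn grkvk
Hunk 7: at line 4 remove [ihll,bmy] add [azht] -> 7 lines: vsp yfghr fkmz gwpcz azht dvtn grkvk

Answer: vsp
yfghr
fkmz
gwpcz
azht
dvtn
grkvk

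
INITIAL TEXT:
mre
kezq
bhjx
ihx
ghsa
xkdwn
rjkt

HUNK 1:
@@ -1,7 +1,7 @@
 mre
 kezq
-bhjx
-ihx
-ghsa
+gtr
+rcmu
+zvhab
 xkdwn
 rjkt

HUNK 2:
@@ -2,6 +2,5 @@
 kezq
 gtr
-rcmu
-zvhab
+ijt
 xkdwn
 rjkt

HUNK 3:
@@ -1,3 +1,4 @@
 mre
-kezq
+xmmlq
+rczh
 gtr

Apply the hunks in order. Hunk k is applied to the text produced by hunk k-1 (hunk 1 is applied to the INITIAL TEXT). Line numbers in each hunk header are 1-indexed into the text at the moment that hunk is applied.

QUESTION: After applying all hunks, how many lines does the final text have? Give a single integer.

Hunk 1: at line 1 remove [bhjx,ihx,ghsa] add [gtr,rcmu,zvhab] -> 7 lines: mre kezq gtr rcmu zvhab xkdwn rjkt
Hunk 2: at line 2 remove [rcmu,zvhab] add [ijt] -> 6 lines: mre kezq gtr ijt xkdwn rjkt
Hunk 3: at line 1 remove [kezq] add [xmmlq,rczh] -> 7 lines: mre xmmlq rczh gtr ijt xkdwn rjkt
Final line count: 7

Answer: 7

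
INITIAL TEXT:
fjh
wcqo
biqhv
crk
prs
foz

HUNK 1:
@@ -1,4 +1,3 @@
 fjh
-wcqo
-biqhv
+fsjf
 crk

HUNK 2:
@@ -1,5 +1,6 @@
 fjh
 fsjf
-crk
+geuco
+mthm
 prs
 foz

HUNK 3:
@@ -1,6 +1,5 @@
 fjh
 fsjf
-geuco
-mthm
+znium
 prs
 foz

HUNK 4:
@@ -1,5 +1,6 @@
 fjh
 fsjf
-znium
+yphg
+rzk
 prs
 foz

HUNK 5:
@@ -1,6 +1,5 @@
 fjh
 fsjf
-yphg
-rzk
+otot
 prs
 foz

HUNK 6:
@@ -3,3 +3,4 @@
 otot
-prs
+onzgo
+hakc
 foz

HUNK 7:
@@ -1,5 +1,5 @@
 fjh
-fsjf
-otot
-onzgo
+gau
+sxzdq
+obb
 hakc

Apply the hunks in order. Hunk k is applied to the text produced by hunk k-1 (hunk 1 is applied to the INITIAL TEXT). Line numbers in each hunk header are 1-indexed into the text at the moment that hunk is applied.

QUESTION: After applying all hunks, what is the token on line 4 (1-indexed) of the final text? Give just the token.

Hunk 1: at line 1 remove [wcqo,biqhv] add [fsjf] -> 5 lines: fjh fsjf crk prs foz
Hunk 2: at line 1 remove [crk] add [geuco,mthm] -> 6 lines: fjh fsjf geuco mthm prs foz
Hunk 3: at line 1 remove [geuco,mthm] add [znium] -> 5 lines: fjh fsjf znium prs foz
Hunk 4: at line 1 remove [znium] add [yphg,rzk] -> 6 lines: fjh fsjf yphg rzk prs foz
Hunk 5: at line 1 remove [yphg,rzk] add [otot] -> 5 lines: fjh fsjf otot prs foz
Hunk 6: at line 3 remove [prs] add [onzgo,hakc] -> 6 lines: fjh fsjf otot onzgo hakc foz
Hunk 7: at line 1 remove [fsjf,otot,onzgo] add [gau,sxzdq,obb] -> 6 lines: fjh gau sxzdq obb hakc foz
Final line 4: obb

Answer: obb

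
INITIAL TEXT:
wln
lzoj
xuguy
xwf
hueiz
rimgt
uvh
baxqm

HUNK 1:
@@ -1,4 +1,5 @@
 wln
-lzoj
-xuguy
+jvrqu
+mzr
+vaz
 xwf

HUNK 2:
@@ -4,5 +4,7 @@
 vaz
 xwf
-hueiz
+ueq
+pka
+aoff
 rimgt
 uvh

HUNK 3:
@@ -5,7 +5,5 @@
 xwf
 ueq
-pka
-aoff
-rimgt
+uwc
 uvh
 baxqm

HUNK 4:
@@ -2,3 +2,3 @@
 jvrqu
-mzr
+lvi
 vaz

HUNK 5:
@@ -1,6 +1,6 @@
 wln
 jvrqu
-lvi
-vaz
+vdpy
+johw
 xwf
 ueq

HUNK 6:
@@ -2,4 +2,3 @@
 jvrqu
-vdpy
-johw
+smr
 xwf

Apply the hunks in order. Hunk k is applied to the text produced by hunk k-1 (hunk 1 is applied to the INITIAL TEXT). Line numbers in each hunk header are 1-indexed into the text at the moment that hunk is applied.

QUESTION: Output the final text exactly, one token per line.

Hunk 1: at line 1 remove [lzoj,xuguy] add [jvrqu,mzr,vaz] -> 9 lines: wln jvrqu mzr vaz xwf hueiz rimgt uvh baxqm
Hunk 2: at line 4 remove [hueiz] add [ueq,pka,aoff] -> 11 lines: wln jvrqu mzr vaz xwf ueq pka aoff rimgt uvh baxqm
Hunk 3: at line 5 remove [pka,aoff,rimgt] add [uwc] -> 9 lines: wln jvrqu mzr vaz xwf ueq uwc uvh baxqm
Hunk 4: at line 2 remove [mzr] add [lvi] -> 9 lines: wln jvrqu lvi vaz xwf ueq uwc uvh baxqm
Hunk 5: at line 1 remove [lvi,vaz] add [vdpy,johw] -> 9 lines: wln jvrqu vdpy johw xwf ueq uwc uvh baxqm
Hunk 6: at line 2 remove [vdpy,johw] add [smr] -> 8 lines: wln jvrqu smr xwf ueq uwc uvh baxqm

Answer: wln
jvrqu
smr
xwf
ueq
uwc
uvh
baxqm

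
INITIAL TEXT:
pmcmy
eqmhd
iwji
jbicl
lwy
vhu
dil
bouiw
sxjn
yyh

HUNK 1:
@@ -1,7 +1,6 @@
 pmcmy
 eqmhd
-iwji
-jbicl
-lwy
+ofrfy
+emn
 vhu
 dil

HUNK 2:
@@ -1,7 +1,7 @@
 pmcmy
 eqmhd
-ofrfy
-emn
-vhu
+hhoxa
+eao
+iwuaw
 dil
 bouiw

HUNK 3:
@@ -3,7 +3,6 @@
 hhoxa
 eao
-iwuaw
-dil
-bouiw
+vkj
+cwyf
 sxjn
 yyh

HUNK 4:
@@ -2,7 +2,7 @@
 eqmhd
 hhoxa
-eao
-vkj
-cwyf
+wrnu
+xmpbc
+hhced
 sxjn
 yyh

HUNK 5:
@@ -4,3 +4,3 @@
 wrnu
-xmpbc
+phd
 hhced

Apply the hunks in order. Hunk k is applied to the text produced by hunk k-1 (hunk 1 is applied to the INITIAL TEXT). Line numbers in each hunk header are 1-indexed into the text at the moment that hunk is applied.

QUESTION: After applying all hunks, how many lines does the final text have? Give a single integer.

Hunk 1: at line 1 remove [iwji,jbicl,lwy] add [ofrfy,emn] -> 9 lines: pmcmy eqmhd ofrfy emn vhu dil bouiw sxjn yyh
Hunk 2: at line 1 remove [ofrfy,emn,vhu] add [hhoxa,eao,iwuaw] -> 9 lines: pmcmy eqmhd hhoxa eao iwuaw dil bouiw sxjn yyh
Hunk 3: at line 3 remove [iwuaw,dil,bouiw] add [vkj,cwyf] -> 8 lines: pmcmy eqmhd hhoxa eao vkj cwyf sxjn yyh
Hunk 4: at line 2 remove [eao,vkj,cwyf] add [wrnu,xmpbc,hhced] -> 8 lines: pmcmy eqmhd hhoxa wrnu xmpbc hhced sxjn yyh
Hunk 5: at line 4 remove [xmpbc] add [phd] -> 8 lines: pmcmy eqmhd hhoxa wrnu phd hhced sxjn yyh
Final line count: 8

Answer: 8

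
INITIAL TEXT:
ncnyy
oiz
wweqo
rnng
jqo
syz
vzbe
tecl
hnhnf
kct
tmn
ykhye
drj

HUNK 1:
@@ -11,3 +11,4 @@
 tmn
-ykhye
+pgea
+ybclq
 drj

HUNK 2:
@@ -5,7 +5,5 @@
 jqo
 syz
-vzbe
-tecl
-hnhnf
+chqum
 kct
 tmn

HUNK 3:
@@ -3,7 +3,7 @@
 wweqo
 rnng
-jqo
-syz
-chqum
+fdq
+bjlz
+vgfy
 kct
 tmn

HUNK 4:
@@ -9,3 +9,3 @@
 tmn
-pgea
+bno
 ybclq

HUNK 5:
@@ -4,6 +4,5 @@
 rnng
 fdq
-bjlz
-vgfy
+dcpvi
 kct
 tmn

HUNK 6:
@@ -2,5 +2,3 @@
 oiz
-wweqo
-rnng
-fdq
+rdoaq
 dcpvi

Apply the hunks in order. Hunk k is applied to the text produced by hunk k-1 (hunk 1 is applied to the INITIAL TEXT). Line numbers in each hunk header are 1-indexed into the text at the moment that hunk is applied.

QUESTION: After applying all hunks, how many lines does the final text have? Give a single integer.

Answer: 9

Derivation:
Hunk 1: at line 11 remove [ykhye] add [pgea,ybclq] -> 14 lines: ncnyy oiz wweqo rnng jqo syz vzbe tecl hnhnf kct tmn pgea ybclq drj
Hunk 2: at line 5 remove [vzbe,tecl,hnhnf] add [chqum] -> 12 lines: ncnyy oiz wweqo rnng jqo syz chqum kct tmn pgea ybclq drj
Hunk 3: at line 3 remove [jqo,syz,chqum] add [fdq,bjlz,vgfy] -> 12 lines: ncnyy oiz wweqo rnng fdq bjlz vgfy kct tmn pgea ybclq drj
Hunk 4: at line 9 remove [pgea] add [bno] -> 12 lines: ncnyy oiz wweqo rnng fdq bjlz vgfy kct tmn bno ybclq drj
Hunk 5: at line 4 remove [bjlz,vgfy] add [dcpvi] -> 11 lines: ncnyy oiz wweqo rnng fdq dcpvi kct tmn bno ybclq drj
Hunk 6: at line 2 remove [wweqo,rnng,fdq] add [rdoaq] -> 9 lines: ncnyy oiz rdoaq dcpvi kct tmn bno ybclq drj
Final line count: 9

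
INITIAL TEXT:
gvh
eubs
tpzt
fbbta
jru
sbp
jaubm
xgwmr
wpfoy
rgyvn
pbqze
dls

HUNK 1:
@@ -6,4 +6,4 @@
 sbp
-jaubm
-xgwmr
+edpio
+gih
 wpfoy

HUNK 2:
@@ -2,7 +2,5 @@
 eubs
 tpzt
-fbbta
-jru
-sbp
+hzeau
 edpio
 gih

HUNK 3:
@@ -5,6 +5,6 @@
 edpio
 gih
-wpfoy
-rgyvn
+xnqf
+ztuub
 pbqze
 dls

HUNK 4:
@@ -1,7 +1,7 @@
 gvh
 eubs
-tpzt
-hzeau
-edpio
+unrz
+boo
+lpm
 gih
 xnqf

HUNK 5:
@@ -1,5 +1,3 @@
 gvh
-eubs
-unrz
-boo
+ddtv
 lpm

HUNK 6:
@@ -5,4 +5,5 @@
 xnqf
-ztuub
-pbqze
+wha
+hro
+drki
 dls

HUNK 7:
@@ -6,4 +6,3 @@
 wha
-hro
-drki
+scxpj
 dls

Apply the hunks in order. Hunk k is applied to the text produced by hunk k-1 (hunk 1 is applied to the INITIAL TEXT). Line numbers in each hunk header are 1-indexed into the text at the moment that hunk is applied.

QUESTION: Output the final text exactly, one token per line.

Answer: gvh
ddtv
lpm
gih
xnqf
wha
scxpj
dls

Derivation:
Hunk 1: at line 6 remove [jaubm,xgwmr] add [edpio,gih] -> 12 lines: gvh eubs tpzt fbbta jru sbp edpio gih wpfoy rgyvn pbqze dls
Hunk 2: at line 2 remove [fbbta,jru,sbp] add [hzeau] -> 10 lines: gvh eubs tpzt hzeau edpio gih wpfoy rgyvn pbqze dls
Hunk 3: at line 5 remove [wpfoy,rgyvn] add [xnqf,ztuub] -> 10 lines: gvh eubs tpzt hzeau edpio gih xnqf ztuub pbqze dls
Hunk 4: at line 1 remove [tpzt,hzeau,edpio] add [unrz,boo,lpm] -> 10 lines: gvh eubs unrz boo lpm gih xnqf ztuub pbqze dls
Hunk 5: at line 1 remove [eubs,unrz,boo] add [ddtv] -> 8 lines: gvh ddtv lpm gih xnqf ztuub pbqze dls
Hunk 6: at line 5 remove [ztuub,pbqze] add [wha,hro,drki] -> 9 lines: gvh ddtv lpm gih xnqf wha hro drki dls
Hunk 7: at line 6 remove [hro,drki] add [scxpj] -> 8 lines: gvh ddtv lpm gih xnqf wha scxpj dls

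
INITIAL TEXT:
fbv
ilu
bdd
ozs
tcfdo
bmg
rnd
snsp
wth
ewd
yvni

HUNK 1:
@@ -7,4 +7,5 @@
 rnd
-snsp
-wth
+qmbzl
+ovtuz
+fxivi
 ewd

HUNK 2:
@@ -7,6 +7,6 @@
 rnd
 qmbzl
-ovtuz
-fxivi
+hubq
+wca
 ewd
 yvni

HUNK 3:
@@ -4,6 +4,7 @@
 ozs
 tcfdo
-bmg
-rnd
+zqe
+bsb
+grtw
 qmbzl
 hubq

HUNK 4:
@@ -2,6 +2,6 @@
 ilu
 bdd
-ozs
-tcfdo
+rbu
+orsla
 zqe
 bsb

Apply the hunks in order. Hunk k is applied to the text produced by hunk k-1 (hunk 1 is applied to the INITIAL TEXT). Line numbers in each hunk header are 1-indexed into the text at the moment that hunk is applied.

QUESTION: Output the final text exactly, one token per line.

Hunk 1: at line 7 remove [snsp,wth] add [qmbzl,ovtuz,fxivi] -> 12 lines: fbv ilu bdd ozs tcfdo bmg rnd qmbzl ovtuz fxivi ewd yvni
Hunk 2: at line 7 remove [ovtuz,fxivi] add [hubq,wca] -> 12 lines: fbv ilu bdd ozs tcfdo bmg rnd qmbzl hubq wca ewd yvni
Hunk 3: at line 4 remove [bmg,rnd] add [zqe,bsb,grtw] -> 13 lines: fbv ilu bdd ozs tcfdo zqe bsb grtw qmbzl hubq wca ewd yvni
Hunk 4: at line 2 remove [ozs,tcfdo] add [rbu,orsla] -> 13 lines: fbv ilu bdd rbu orsla zqe bsb grtw qmbzl hubq wca ewd yvni

Answer: fbv
ilu
bdd
rbu
orsla
zqe
bsb
grtw
qmbzl
hubq
wca
ewd
yvni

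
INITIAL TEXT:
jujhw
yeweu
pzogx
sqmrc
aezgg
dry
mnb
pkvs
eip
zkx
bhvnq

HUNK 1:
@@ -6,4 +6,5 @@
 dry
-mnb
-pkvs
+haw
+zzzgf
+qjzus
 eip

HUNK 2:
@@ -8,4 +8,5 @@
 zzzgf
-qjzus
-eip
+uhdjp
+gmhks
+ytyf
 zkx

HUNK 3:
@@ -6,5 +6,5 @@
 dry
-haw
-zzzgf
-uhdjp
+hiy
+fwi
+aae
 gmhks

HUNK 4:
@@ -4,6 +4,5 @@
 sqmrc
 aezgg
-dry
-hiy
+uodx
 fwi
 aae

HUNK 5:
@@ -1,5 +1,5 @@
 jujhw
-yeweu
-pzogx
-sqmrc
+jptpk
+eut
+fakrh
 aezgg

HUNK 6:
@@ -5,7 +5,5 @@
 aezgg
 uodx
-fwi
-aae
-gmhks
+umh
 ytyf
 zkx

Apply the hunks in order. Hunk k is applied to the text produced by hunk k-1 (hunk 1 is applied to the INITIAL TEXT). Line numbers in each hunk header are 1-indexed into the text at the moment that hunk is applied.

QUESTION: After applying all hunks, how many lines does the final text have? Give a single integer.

Answer: 10

Derivation:
Hunk 1: at line 6 remove [mnb,pkvs] add [haw,zzzgf,qjzus] -> 12 lines: jujhw yeweu pzogx sqmrc aezgg dry haw zzzgf qjzus eip zkx bhvnq
Hunk 2: at line 8 remove [qjzus,eip] add [uhdjp,gmhks,ytyf] -> 13 lines: jujhw yeweu pzogx sqmrc aezgg dry haw zzzgf uhdjp gmhks ytyf zkx bhvnq
Hunk 3: at line 6 remove [haw,zzzgf,uhdjp] add [hiy,fwi,aae] -> 13 lines: jujhw yeweu pzogx sqmrc aezgg dry hiy fwi aae gmhks ytyf zkx bhvnq
Hunk 4: at line 4 remove [dry,hiy] add [uodx] -> 12 lines: jujhw yeweu pzogx sqmrc aezgg uodx fwi aae gmhks ytyf zkx bhvnq
Hunk 5: at line 1 remove [yeweu,pzogx,sqmrc] add [jptpk,eut,fakrh] -> 12 lines: jujhw jptpk eut fakrh aezgg uodx fwi aae gmhks ytyf zkx bhvnq
Hunk 6: at line 5 remove [fwi,aae,gmhks] add [umh] -> 10 lines: jujhw jptpk eut fakrh aezgg uodx umh ytyf zkx bhvnq
Final line count: 10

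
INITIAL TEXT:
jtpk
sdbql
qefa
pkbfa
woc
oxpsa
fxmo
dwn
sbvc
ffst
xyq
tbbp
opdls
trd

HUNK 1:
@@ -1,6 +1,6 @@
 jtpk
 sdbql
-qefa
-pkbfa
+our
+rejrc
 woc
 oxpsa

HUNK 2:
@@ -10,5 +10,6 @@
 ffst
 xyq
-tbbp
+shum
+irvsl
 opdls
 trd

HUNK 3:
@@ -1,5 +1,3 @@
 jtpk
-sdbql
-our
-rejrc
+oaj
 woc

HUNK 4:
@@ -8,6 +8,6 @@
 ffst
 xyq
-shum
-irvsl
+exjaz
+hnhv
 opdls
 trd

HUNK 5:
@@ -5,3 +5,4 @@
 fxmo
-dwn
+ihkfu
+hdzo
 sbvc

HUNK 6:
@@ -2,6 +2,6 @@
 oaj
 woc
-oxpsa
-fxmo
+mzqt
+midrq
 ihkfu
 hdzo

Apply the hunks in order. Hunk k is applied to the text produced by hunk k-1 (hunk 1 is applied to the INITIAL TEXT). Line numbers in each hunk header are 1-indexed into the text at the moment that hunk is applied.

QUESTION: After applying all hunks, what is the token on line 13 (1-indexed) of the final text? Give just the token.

Hunk 1: at line 1 remove [qefa,pkbfa] add [our,rejrc] -> 14 lines: jtpk sdbql our rejrc woc oxpsa fxmo dwn sbvc ffst xyq tbbp opdls trd
Hunk 2: at line 10 remove [tbbp] add [shum,irvsl] -> 15 lines: jtpk sdbql our rejrc woc oxpsa fxmo dwn sbvc ffst xyq shum irvsl opdls trd
Hunk 3: at line 1 remove [sdbql,our,rejrc] add [oaj] -> 13 lines: jtpk oaj woc oxpsa fxmo dwn sbvc ffst xyq shum irvsl opdls trd
Hunk 4: at line 8 remove [shum,irvsl] add [exjaz,hnhv] -> 13 lines: jtpk oaj woc oxpsa fxmo dwn sbvc ffst xyq exjaz hnhv opdls trd
Hunk 5: at line 5 remove [dwn] add [ihkfu,hdzo] -> 14 lines: jtpk oaj woc oxpsa fxmo ihkfu hdzo sbvc ffst xyq exjaz hnhv opdls trd
Hunk 6: at line 2 remove [oxpsa,fxmo] add [mzqt,midrq] -> 14 lines: jtpk oaj woc mzqt midrq ihkfu hdzo sbvc ffst xyq exjaz hnhv opdls trd
Final line 13: opdls

Answer: opdls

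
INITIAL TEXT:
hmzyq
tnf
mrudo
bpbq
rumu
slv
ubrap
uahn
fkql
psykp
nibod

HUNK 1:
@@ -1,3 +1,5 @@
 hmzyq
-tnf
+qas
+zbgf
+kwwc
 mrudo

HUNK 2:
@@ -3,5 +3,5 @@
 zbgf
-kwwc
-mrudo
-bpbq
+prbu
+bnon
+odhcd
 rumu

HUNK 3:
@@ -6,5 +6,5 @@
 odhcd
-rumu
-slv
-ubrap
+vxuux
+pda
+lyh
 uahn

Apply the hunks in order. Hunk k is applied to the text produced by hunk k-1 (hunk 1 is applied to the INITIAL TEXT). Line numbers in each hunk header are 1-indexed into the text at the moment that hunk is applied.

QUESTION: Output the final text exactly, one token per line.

Answer: hmzyq
qas
zbgf
prbu
bnon
odhcd
vxuux
pda
lyh
uahn
fkql
psykp
nibod

Derivation:
Hunk 1: at line 1 remove [tnf] add [qas,zbgf,kwwc] -> 13 lines: hmzyq qas zbgf kwwc mrudo bpbq rumu slv ubrap uahn fkql psykp nibod
Hunk 2: at line 3 remove [kwwc,mrudo,bpbq] add [prbu,bnon,odhcd] -> 13 lines: hmzyq qas zbgf prbu bnon odhcd rumu slv ubrap uahn fkql psykp nibod
Hunk 3: at line 6 remove [rumu,slv,ubrap] add [vxuux,pda,lyh] -> 13 lines: hmzyq qas zbgf prbu bnon odhcd vxuux pda lyh uahn fkql psykp nibod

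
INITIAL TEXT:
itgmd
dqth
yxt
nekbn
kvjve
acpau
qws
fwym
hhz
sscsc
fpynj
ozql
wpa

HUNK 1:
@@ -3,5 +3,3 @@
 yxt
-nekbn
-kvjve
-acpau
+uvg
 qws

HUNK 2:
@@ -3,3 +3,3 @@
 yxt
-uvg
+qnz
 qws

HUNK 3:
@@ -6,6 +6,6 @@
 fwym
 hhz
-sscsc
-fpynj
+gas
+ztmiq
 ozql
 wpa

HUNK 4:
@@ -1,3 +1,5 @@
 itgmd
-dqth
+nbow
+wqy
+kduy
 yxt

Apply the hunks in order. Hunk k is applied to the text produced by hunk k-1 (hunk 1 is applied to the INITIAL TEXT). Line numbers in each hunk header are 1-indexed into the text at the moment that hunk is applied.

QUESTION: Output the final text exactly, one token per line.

Hunk 1: at line 3 remove [nekbn,kvjve,acpau] add [uvg] -> 11 lines: itgmd dqth yxt uvg qws fwym hhz sscsc fpynj ozql wpa
Hunk 2: at line 3 remove [uvg] add [qnz] -> 11 lines: itgmd dqth yxt qnz qws fwym hhz sscsc fpynj ozql wpa
Hunk 3: at line 6 remove [sscsc,fpynj] add [gas,ztmiq] -> 11 lines: itgmd dqth yxt qnz qws fwym hhz gas ztmiq ozql wpa
Hunk 4: at line 1 remove [dqth] add [nbow,wqy,kduy] -> 13 lines: itgmd nbow wqy kduy yxt qnz qws fwym hhz gas ztmiq ozql wpa

Answer: itgmd
nbow
wqy
kduy
yxt
qnz
qws
fwym
hhz
gas
ztmiq
ozql
wpa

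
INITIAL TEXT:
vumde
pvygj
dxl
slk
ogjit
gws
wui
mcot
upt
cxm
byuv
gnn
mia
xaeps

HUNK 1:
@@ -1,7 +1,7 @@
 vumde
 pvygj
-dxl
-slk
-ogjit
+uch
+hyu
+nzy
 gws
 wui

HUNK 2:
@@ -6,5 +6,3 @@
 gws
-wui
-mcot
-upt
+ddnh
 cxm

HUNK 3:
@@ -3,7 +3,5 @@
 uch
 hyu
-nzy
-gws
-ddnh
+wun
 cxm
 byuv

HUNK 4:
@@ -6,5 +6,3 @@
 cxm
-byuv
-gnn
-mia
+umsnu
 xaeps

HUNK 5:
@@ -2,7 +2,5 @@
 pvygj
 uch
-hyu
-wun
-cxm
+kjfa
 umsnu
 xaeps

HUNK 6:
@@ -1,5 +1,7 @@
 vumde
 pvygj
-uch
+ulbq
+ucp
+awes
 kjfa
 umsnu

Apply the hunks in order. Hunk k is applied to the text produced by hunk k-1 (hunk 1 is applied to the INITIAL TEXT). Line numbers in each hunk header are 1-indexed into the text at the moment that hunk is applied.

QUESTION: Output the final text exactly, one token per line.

Answer: vumde
pvygj
ulbq
ucp
awes
kjfa
umsnu
xaeps

Derivation:
Hunk 1: at line 1 remove [dxl,slk,ogjit] add [uch,hyu,nzy] -> 14 lines: vumde pvygj uch hyu nzy gws wui mcot upt cxm byuv gnn mia xaeps
Hunk 2: at line 6 remove [wui,mcot,upt] add [ddnh] -> 12 lines: vumde pvygj uch hyu nzy gws ddnh cxm byuv gnn mia xaeps
Hunk 3: at line 3 remove [nzy,gws,ddnh] add [wun] -> 10 lines: vumde pvygj uch hyu wun cxm byuv gnn mia xaeps
Hunk 4: at line 6 remove [byuv,gnn,mia] add [umsnu] -> 8 lines: vumde pvygj uch hyu wun cxm umsnu xaeps
Hunk 5: at line 2 remove [hyu,wun,cxm] add [kjfa] -> 6 lines: vumde pvygj uch kjfa umsnu xaeps
Hunk 6: at line 1 remove [uch] add [ulbq,ucp,awes] -> 8 lines: vumde pvygj ulbq ucp awes kjfa umsnu xaeps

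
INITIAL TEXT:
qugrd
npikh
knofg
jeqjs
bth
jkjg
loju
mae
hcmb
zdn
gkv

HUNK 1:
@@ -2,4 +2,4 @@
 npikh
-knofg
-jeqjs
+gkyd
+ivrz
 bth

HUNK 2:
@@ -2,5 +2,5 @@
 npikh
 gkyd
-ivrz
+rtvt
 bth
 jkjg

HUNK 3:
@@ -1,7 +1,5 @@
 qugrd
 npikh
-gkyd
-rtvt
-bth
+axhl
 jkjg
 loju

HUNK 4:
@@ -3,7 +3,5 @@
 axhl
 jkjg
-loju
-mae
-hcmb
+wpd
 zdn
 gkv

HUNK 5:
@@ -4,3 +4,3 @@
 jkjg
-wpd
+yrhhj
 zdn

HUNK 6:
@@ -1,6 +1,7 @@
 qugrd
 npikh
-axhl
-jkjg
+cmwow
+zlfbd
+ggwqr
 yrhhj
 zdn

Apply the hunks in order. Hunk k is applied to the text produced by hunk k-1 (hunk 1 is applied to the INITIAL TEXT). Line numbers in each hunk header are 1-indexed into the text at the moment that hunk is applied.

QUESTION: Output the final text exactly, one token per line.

Answer: qugrd
npikh
cmwow
zlfbd
ggwqr
yrhhj
zdn
gkv

Derivation:
Hunk 1: at line 2 remove [knofg,jeqjs] add [gkyd,ivrz] -> 11 lines: qugrd npikh gkyd ivrz bth jkjg loju mae hcmb zdn gkv
Hunk 2: at line 2 remove [ivrz] add [rtvt] -> 11 lines: qugrd npikh gkyd rtvt bth jkjg loju mae hcmb zdn gkv
Hunk 3: at line 1 remove [gkyd,rtvt,bth] add [axhl] -> 9 lines: qugrd npikh axhl jkjg loju mae hcmb zdn gkv
Hunk 4: at line 3 remove [loju,mae,hcmb] add [wpd] -> 7 lines: qugrd npikh axhl jkjg wpd zdn gkv
Hunk 5: at line 4 remove [wpd] add [yrhhj] -> 7 lines: qugrd npikh axhl jkjg yrhhj zdn gkv
Hunk 6: at line 1 remove [axhl,jkjg] add [cmwow,zlfbd,ggwqr] -> 8 lines: qugrd npikh cmwow zlfbd ggwqr yrhhj zdn gkv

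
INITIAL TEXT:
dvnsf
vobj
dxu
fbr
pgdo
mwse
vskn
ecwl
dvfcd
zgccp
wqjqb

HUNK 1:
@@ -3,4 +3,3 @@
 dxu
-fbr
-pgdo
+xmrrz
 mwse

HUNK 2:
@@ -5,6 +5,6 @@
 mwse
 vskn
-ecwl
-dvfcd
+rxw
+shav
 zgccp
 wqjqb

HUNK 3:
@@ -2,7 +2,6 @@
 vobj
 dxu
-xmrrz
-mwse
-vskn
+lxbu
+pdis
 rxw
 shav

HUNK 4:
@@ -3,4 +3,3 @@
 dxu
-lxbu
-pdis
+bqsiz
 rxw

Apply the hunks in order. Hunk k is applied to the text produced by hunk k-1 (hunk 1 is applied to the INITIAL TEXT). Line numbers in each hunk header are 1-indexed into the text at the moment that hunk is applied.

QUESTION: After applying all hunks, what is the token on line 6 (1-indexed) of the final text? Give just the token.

Answer: shav

Derivation:
Hunk 1: at line 3 remove [fbr,pgdo] add [xmrrz] -> 10 lines: dvnsf vobj dxu xmrrz mwse vskn ecwl dvfcd zgccp wqjqb
Hunk 2: at line 5 remove [ecwl,dvfcd] add [rxw,shav] -> 10 lines: dvnsf vobj dxu xmrrz mwse vskn rxw shav zgccp wqjqb
Hunk 3: at line 2 remove [xmrrz,mwse,vskn] add [lxbu,pdis] -> 9 lines: dvnsf vobj dxu lxbu pdis rxw shav zgccp wqjqb
Hunk 4: at line 3 remove [lxbu,pdis] add [bqsiz] -> 8 lines: dvnsf vobj dxu bqsiz rxw shav zgccp wqjqb
Final line 6: shav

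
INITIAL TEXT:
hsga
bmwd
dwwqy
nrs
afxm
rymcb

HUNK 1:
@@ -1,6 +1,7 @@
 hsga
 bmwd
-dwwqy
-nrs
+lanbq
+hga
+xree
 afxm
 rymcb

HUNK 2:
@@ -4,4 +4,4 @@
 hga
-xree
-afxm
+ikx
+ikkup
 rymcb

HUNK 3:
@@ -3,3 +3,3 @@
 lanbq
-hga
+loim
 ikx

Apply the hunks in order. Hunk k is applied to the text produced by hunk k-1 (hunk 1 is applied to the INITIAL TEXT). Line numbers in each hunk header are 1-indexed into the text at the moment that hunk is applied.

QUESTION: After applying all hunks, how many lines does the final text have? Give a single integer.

Answer: 7

Derivation:
Hunk 1: at line 1 remove [dwwqy,nrs] add [lanbq,hga,xree] -> 7 lines: hsga bmwd lanbq hga xree afxm rymcb
Hunk 2: at line 4 remove [xree,afxm] add [ikx,ikkup] -> 7 lines: hsga bmwd lanbq hga ikx ikkup rymcb
Hunk 3: at line 3 remove [hga] add [loim] -> 7 lines: hsga bmwd lanbq loim ikx ikkup rymcb
Final line count: 7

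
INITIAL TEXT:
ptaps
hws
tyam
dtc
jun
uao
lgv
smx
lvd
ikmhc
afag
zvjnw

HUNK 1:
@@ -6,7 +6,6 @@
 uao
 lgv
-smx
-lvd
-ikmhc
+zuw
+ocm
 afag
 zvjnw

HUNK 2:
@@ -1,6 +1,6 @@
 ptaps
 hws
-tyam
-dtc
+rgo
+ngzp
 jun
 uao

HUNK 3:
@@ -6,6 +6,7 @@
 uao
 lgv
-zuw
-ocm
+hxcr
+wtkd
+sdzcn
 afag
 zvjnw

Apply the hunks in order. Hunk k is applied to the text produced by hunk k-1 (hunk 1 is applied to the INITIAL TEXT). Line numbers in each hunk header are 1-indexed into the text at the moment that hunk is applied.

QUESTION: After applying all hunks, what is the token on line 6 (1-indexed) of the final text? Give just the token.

Hunk 1: at line 6 remove [smx,lvd,ikmhc] add [zuw,ocm] -> 11 lines: ptaps hws tyam dtc jun uao lgv zuw ocm afag zvjnw
Hunk 2: at line 1 remove [tyam,dtc] add [rgo,ngzp] -> 11 lines: ptaps hws rgo ngzp jun uao lgv zuw ocm afag zvjnw
Hunk 3: at line 6 remove [zuw,ocm] add [hxcr,wtkd,sdzcn] -> 12 lines: ptaps hws rgo ngzp jun uao lgv hxcr wtkd sdzcn afag zvjnw
Final line 6: uao

Answer: uao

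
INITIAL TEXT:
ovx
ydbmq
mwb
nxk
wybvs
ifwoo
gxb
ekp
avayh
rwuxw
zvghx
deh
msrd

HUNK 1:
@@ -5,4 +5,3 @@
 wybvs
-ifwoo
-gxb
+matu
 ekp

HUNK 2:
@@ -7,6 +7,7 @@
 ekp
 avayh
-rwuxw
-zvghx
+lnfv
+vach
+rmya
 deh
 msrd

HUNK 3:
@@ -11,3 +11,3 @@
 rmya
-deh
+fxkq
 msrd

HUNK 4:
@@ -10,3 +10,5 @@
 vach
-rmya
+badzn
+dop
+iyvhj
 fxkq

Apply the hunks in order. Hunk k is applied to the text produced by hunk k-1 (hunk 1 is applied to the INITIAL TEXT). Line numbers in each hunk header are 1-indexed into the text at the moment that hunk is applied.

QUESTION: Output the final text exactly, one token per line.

Hunk 1: at line 5 remove [ifwoo,gxb] add [matu] -> 12 lines: ovx ydbmq mwb nxk wybvs matu ekp avayh rwuxw zvghx deh msrd
Hunk 2: at line 7 remove [rwuxw,zvghx] add [lnfv,vach,rmya] -> 13 lines: ovx ydbmq mwb nxk wybvs matu ekp avayh lnfv vach rmya deh msrd
Hunk 3: at line 11 remove [deh] add [fxkq] -> 13 lines: ovx ydbmq mwb nxk wybvs matu ekp avayh lnfv vach rmya fxkq msrd
Hunk 4: at line 10 remove [rmya] add [badzn,dop,iyvhj] -> 15 lines: ovx ydbmq mwb nxk wybvs matu ekp avayh lnfv vach badzn dop iyvhj fxkq msrd

Answer: ovx
ydbmq
mwb
nxk
wybvs
matu
ekp
avayh
lnfv
vach
badzn
dop
iyvhj
fxkq
msrd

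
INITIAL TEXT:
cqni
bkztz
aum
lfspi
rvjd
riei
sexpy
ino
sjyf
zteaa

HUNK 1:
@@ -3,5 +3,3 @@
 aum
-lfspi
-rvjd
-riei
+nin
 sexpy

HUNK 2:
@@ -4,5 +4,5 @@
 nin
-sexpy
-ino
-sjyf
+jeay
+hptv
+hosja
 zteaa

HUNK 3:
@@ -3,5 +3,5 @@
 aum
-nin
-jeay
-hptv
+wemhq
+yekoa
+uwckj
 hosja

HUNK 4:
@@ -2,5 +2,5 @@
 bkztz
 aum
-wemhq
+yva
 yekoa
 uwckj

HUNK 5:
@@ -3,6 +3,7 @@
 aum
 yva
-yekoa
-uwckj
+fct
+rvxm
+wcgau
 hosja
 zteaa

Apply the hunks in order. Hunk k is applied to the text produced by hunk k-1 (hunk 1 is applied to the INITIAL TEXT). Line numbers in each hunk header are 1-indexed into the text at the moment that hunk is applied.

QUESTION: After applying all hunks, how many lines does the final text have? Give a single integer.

Answer: 9

Derivation:
Hunk 1: at line 3 remove [lfspi,rvjd,riei] add [nin] -> 8 lines: cqni bkztz aum nin sexpy ino sjyf zteaa
Hunk 2: at line 4 remove [sexpy,ino,sjyf] add [jeay,hptv,hosja] -> 8 lines: cqni bkztz aum nin jeay hptv hosja zteaa
Hunk 3: at line 3 remove [nin,jeay,hptv] add [wemhq,yekoa,uwckj] -> 8 lines: cqni bkztz aum wemhq yekoa uwckj hosja zteaa
Hunk 4: at line 2 remove [wemhq] add [yva] -> 8 lines: cqni bkztz aum yva yekoa uwckj hosja zteaa
Hunk 5: at line 3 remove [yekoa,uwckj] add [fct,rvxm,wcgau] -> 9 lines: cqni bkztz aum yva fct rvxm wcgau hosja zteaa
Final line count: 9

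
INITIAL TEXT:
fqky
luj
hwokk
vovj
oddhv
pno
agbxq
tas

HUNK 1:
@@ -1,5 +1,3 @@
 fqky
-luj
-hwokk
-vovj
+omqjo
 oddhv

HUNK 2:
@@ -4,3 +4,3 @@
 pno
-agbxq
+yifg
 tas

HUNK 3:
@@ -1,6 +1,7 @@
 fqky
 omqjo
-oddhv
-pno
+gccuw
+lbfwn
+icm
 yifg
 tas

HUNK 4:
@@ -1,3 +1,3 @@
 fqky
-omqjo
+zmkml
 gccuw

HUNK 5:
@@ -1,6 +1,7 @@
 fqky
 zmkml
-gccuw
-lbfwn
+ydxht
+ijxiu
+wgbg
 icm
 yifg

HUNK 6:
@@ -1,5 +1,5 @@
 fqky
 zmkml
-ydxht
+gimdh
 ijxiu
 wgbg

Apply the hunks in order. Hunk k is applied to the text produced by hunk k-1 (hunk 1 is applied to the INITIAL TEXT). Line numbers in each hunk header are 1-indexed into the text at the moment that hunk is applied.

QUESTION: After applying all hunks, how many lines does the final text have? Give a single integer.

Answer: 8

Derivation:
Hunk 1: at line 1 remove [luj,hwokk,vovj] add [omqjo] -> 6 lines: fqky omqjo oddhv pno agbxq tas
Hunk 2: at line 4 remove [agbxq] add [yifg] -> 6 lines: fqky omqjo oddhv pno yifg tas
Hunk 3: at line 1 remove [oddhv,pno] add [gccuw,lbfwn,icm] -> 7 lines: fqky omqjo gccuw lbfwn icm yifg tas
Hunk 4: at line 1 remove [omqjo] add [zmkml] -> 7 lines: fqky zmkml gccuw lbfwn icm yifg tas
Hunk 5: at line 1 remove [gccuw,lbfwn] add [ydxht,ijxiu,wgbg] -> 8 lines: fqky zmkml ydxht ijxiu wgbg icm yifg tas
Hunk 6: at line 1 remove [ydxht] add [gimdh] -> 8 lines: fqky zmkml gimdh ijxiu wgbg icm yifg tas
Final line count: 8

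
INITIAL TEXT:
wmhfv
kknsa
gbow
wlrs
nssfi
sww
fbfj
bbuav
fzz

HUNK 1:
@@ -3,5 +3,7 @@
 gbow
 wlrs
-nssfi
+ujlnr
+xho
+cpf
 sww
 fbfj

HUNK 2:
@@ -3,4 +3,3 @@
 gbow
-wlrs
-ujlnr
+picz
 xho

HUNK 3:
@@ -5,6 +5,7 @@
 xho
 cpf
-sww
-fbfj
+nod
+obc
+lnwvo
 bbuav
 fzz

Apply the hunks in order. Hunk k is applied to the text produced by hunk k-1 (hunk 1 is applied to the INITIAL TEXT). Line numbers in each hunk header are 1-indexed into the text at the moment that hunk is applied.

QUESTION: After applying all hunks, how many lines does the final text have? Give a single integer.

Hunk 1: at line 3 remove [nssfi] add [ujlnr,xho,cpf] -> 11 lines: wmhfv kknsa gbow wlrs ujlnr xho cpf sww fbfj bbuav fzz
Hunk 2: at line 3 remove [wlrs,ujlnr] add [picz] -> 10 lines: wmhfv kknsa gbow picz xho cpf sww fbfj bbuav fzz
Hunk 3: at line 5 remove [sww,fbfj] add [nod,obc,lnwvo] -> 11 lines: wmhfv kknsa gbow picz xho cpf nod obc lnwvo bbuav fzz
Final line count: 11

Answer: 11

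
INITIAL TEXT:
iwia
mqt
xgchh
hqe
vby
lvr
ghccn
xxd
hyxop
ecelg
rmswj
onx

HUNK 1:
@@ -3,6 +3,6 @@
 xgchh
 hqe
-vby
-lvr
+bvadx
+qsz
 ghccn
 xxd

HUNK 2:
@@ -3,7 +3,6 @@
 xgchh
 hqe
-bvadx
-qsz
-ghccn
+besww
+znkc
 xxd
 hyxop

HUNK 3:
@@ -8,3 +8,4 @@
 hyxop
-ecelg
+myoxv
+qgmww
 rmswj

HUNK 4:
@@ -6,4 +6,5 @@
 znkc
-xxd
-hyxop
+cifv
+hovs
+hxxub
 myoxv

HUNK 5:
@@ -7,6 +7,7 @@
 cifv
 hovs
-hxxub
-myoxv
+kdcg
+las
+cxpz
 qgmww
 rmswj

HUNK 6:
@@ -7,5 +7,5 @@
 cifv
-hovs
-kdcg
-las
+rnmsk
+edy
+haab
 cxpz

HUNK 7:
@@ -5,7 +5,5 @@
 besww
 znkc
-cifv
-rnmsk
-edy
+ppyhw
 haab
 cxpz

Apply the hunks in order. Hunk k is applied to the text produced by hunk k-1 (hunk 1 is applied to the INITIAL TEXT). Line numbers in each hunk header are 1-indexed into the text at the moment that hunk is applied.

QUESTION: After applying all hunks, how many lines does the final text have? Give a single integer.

Answer: 12

Derivation:
Hunk 1: at line 3 remove [vby,lvr] add [bvadx,qsz] -> 12 lines: iwia mqt xgchh hqe bvadx qsz ghccn xxd hyxop ecelg rmswj onx
Hunk 2: at line 3 remove [bvadx,qsz,ghccn] add [besww,znkc] -> 11 lines: iwia mqt xgchh hqe besww znkc xxd hyxop ecelg rmswj onx
Hunk 3: at line 8 remove [ecelg] add [myoxv,qgmww] -> 12 lines: iwia mqt xgchh hqe besww znkc xxd hyxop myoxv qgmww rmswj onx
Hunk 4: at line 6 remove [xxd,hyxop] add [cifv,hovs,hxxub] -> 13 lines: iwia mqt xgchh hqe besww znkc cifv hovs hxxub myoxv qgmww rmswj onx
Hunk 5: at line 7 remove [hxxub,myoxv] add [kdcg,las,cxpz] -> 14 lines: iwia mqt xgchh hqe besww znkc cifv hovs kdcg las cxpz qgmww rmswj onx
Hunk 6: at line 7 remove [hovs,kdcg,las] add [rnmsk,edy,haab] -> 14 lines: iwia mqt xgchh hqe besww znkc cifv rnmsk edy haab cxpz qgmww rmswj onx
Hunk 7: at line 5 remove [cifv,rnmsk,edy] add [ppyhw] -> 12 lines: iwia mqt xgchh hqe besww znkc ppyhw haab cxpz qgmww rmswj onx
Final line count: 12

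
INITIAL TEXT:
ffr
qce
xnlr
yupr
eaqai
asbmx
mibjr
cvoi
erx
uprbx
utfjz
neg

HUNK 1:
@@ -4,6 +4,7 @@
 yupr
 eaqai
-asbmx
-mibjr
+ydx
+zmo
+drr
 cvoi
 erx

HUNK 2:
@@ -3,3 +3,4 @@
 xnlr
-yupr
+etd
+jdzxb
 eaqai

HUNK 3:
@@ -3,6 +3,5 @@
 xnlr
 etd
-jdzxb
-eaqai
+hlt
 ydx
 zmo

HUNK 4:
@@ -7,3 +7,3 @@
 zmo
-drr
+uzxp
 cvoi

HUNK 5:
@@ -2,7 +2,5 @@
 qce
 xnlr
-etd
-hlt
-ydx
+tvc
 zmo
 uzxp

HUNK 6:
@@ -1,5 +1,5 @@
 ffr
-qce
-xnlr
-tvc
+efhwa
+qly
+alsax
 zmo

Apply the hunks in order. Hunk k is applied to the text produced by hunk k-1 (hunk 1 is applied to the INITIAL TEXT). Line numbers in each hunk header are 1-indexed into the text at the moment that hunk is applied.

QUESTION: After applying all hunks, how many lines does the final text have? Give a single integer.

Hunk 1: at line 4 remove [asbmx,mibjr] add [ydx,zmo,drr] -> 13 lines: ffr qce xnlr yupr eaqai ydx zmo drr cvoi erx uprbx utfjz neg
Hunk 2: at line 3 remove [yupr] add [etd,jdzxb] -> 14 lines: ffr qce xnlr etd jdzxb eaqai ydx zmo drr cvoi erx uprbx utfjz neg
Hunk 3: at line 3 remove [jdzxb,eaqai] add [hlt] -> 13 lines: ffr qce xnlr etd hlt ydx zmo drr cvoi erx uprbx utfjz neg
Hunk 4: at line 7 remove [drr] add [uzxp] -> 13 lines: ffr qce xnlr etd hlt ydx zmo uzxp cvoi erx uprbx utfjz neg
Hunk 5: at line 2 remove [etd,hlt,ydx] add [tvc] -> 11 lines: ffr qce xnlr tvc zmo uzxp cvoi erx uprbx utfjz neg
Hunk 6: at line 1 remove [qce,xnlr,tvc] add [efhwa,qly,alsax] -> 11 lines: ffr efhwa qly alsax zmo uzxp cvoi erx uprbx utfjz neg
Final line count: 11

Answer: 11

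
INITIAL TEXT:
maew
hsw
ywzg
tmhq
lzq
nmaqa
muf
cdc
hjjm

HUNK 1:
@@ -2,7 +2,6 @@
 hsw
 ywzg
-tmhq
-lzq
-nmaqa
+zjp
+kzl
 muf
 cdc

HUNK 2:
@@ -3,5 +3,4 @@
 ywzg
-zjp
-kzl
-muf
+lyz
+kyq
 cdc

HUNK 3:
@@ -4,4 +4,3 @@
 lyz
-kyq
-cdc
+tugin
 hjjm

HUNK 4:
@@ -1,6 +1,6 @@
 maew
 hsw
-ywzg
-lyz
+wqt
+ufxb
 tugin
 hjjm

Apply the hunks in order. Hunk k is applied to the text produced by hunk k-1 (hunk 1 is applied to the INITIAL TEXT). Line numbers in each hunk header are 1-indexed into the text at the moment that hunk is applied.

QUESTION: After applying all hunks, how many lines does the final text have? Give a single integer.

Answer: 6

Derivation:
Hunk 1: at line 2 remove [tmhq,lzq,nmaqa] add [zjp,kzl] -> 8 lines: maew hsw ywzg zjp kzl muf cdc hjjm
Hunk 2: at line 3 remove [zjp,kzl,muf] add [lyz,kyq] -> 7 lines: maew hsw ywzg lyz kyq cdc hjjm
Hunk 3: at line 4 remove [kyq,cdc] add [tugin] -> 6 lines: maew hsw ywzg lyz tugin hjjm
Hunk 4: at line 1 remove [ywzg,lyz] add [wqt,ufxb] -> 6 lines: maew hsw wqt ufxb tugin hjjm
Final line count: 6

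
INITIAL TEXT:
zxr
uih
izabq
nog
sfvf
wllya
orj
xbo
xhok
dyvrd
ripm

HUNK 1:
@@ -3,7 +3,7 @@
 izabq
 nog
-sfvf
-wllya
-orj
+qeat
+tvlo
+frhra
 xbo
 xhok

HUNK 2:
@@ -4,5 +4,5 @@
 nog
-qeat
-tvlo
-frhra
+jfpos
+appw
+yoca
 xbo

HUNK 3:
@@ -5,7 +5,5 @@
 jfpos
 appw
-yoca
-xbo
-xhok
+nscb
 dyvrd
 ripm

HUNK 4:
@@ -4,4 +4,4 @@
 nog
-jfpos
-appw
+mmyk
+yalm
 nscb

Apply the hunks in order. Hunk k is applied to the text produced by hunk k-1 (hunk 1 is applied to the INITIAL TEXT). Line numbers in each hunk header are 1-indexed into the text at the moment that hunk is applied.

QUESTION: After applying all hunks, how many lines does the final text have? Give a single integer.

Answer: 9

Derivation:
Hunk 1: at line 3 remove [sfvf,wllya,orj] add [qeat,tvlo,frhra] -> 11 lines: zxr uih izabq nog qeat tvlo frhra xbo xhok dyvrd ripm
Hunk 2: at line 4 remove [qeat,tvlo,frhra] add [jfpos,appw,yoca] -> 11 lines: zxr uih izabq nog jfpos appw yoca xbo xhok dyvrd ripm
Hunk 3: at line 5 remove [yoca,xbo,xhok] add [nscb] -> 9 lines: zxr uih izabq nog jfpos appw nscb dyvrd ripm
Hunk 4: at line 4 remove [jfpos,appw] add [mmyk,yalm] -> 9 lines: zxr uih izabq nog mmyk yalm nscb dyvrd ripm
Final line count: 9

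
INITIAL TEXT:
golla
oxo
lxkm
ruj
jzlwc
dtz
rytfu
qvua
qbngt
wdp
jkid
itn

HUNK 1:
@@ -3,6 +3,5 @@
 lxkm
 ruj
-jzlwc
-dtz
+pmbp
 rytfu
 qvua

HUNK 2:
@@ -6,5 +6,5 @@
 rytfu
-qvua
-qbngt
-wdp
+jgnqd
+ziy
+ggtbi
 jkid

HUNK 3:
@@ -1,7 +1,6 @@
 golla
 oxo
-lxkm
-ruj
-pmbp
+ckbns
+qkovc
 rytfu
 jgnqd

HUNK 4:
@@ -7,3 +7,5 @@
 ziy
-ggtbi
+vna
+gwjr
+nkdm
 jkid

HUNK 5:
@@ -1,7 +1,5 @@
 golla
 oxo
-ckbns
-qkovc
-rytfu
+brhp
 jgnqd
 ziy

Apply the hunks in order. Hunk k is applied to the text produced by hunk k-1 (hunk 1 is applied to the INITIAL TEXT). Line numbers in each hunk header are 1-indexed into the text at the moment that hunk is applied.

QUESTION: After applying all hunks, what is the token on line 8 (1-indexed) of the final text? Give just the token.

Hunk 1: at line 3 remove [jzlwc,dtz] add [pmbp] -> 11 lines: golla oxo lxkm ruj pmbp rytfu qvua qbngt wdp jkid itn
Hunk 2: at line 6 remove [qvua,qbngt,wdp] add [jgnqd,ziy,ggtbi] -> 11 lines: golla oxo lxkm ruj pmbp rytfu jgnqd ziy ggtbi jkid itn
Hunk 3: at line 1 remove [lxkm,ruj,pmbp] add [ckbns,qkovc] -> 10 lines: golla oxo ckbns qkovc rytfu jgnqd ziy ggtbi jkid itn
Hunk 4: at line 7 remove [ggtbi] add [vna,gwjr,nkdm] -> 12 lines: golla oxo ckbns qkovc rytfu jgnqd ziy vna gwjr nkdm jkid itn
Hunk 5: at line 1 remove [ckbns,qkovc,rytfu] add [brhp] -> 10 lines: golla oxo brhp jgnqd ziy vna gwjr nkdm jkid itn
Final line 8: nkdm

Answer: nkdm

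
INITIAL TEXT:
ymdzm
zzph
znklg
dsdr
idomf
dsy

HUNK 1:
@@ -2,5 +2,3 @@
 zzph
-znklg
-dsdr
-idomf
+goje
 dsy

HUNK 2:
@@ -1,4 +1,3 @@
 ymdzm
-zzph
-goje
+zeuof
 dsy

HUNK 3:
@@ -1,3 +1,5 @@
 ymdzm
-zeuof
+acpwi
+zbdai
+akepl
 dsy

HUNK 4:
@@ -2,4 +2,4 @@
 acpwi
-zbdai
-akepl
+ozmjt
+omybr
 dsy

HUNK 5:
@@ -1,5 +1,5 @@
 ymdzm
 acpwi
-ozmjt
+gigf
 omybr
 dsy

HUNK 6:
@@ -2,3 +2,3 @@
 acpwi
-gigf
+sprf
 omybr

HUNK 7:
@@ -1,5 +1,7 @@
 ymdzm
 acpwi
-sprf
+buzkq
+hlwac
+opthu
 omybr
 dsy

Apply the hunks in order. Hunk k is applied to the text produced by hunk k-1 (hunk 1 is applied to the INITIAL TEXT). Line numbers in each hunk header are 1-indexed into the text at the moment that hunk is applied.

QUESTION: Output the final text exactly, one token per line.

Answer: ymdzm
acpwi
buzkq
hlwac
opthu
omybr
dsy

Derivation:
Hunk 1: at line 2 remove [znklg,dsdr,idomf] add [goje] -> 4 lines: ymdzm zzph goje dsy
Hunk 2: at line 1 remove [zzph,goje] add [zeuof] -> 3 lines: ymdzm zeuof dsy
Hunk 3: at line 1 remove [zeuof] add [acpwi,zbdai,akepl] -> 5 lines: ymdzm acpwi zbdai akepl dsy
Hunk 4: at line 2 remove [zbdai,akepl] add [ozmjt,omybr] -> 5 lines: ymdzm acpwi ozmjt omybr dsy
Hunk 5: at line 1 remove [ozmjt] add [gigf] -> 5 lines: ymdzm acpwi gigf omybr dsy
Hunk 6: at line 2 remove [gigf] add [sprf] -> 5 lines: ymdzm acpwi sprf omybr dsy
Hunk 7: at line 1 remove [sprf] add [buzkq,hlwac,opthu] -> 7 lines: ymdzm acpwi buzkq hlwac opthu omybr dsy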